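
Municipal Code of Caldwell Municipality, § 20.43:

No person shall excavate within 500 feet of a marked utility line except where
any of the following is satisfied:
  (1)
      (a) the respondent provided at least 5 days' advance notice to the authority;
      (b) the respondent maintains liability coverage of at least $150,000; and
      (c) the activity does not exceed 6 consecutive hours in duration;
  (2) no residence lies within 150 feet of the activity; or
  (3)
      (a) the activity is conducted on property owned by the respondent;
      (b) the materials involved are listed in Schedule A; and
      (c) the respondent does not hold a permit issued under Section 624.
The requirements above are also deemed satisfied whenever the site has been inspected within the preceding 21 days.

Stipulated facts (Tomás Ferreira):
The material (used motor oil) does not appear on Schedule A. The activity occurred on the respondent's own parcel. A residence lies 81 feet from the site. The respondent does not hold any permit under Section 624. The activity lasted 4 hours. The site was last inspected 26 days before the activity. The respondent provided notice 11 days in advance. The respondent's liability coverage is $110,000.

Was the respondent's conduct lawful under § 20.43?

(a) ≥5 days' notice — met.
(b) coverage ≥ $150,000 — fails.
(c) ≤ 6 hrs duration — holds.
(1): T AND F AND T → false.
(2) no residence in 150 ft — not satisfied.
(a) own property — holds.
(b) Schedule A material — fails.
(c) not (holds permit) — satisfied.
(3): T AND F AND T → false.
Overall: F OR F OR F → false.
Exception (site inspected) — not satisfied.
Result: main false OR exception false → false.

No — unlawful.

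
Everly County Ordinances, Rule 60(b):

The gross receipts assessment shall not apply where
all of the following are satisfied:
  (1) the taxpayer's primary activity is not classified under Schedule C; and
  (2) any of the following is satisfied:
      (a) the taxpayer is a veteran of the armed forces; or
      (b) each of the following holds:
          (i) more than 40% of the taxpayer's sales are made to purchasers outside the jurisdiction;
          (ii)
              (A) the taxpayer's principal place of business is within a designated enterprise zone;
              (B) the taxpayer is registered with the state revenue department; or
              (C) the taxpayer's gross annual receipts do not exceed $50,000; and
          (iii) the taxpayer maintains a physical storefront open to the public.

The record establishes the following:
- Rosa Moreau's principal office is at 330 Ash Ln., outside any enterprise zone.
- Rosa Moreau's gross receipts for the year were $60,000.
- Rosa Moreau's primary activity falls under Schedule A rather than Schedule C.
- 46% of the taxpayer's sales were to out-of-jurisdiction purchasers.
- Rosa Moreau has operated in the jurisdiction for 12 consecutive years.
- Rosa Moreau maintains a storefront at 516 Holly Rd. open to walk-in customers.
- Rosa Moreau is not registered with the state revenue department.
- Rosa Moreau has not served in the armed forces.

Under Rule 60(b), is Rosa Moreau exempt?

No — not exempt.

(1) not (Schedule C activity) — met.
(a) veteran — fails.
(i) >40% out-of-jur. sales — met.
(A) in enterprise zone — fails.
(B) state-registered — not satisfied.
(C) receipts ≤ $50,000 — not met.
(ii): F OR F OR F → false.
(iii) has storefront — met.
(b) = T AND F AND T = false.
(2): F OR F → false.
So Overall is not satisfied (T AND F).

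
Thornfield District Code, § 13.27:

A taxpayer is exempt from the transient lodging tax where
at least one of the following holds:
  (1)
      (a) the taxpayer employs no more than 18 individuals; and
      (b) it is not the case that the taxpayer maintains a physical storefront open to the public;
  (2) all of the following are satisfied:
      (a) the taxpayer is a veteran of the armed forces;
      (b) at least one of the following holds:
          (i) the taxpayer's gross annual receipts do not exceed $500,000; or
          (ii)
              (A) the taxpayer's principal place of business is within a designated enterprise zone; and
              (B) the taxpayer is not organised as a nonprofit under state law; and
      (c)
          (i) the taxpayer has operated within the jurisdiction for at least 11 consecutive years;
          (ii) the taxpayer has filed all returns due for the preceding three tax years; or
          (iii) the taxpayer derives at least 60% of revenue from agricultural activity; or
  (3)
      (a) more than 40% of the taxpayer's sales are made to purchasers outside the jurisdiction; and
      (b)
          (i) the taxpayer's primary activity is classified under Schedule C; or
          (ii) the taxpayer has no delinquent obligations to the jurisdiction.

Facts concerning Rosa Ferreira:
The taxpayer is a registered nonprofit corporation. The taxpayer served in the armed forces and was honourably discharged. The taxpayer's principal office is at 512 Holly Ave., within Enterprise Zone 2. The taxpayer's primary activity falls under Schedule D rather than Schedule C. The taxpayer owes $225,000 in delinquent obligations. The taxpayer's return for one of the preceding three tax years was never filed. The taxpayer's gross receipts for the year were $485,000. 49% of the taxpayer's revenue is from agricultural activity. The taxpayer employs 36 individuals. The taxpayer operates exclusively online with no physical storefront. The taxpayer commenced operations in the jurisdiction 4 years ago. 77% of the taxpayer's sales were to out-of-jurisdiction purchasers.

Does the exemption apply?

No — not exempt.

(a) ≤ 18 employees — fails.
(b) not (has storefront) — met.
(1) = F AND T = false.
(a) veteran — holds.
(i) receipts ≤ $500,000 — holds.
(A) in enterprise zone — met.
(B) not (nonprofit) — fails.
So (ii) is not satisfied (T AND F).
(b): T OR F → true.
(i) ≥ 11 yrs in jurisdiction — not satisfied.
(ii) returns current — not met.
(iii) ≥60% agricultural — fails.
So (c) is not satisfied (F OR F OR F).
(2) = T AND T AND F = false.
(a) >40% out-of-jur. sales — met.
(i) Schedule C activity — not satisfied.
(ii) no delinquency — fails.
(b): F OR F → false.
So (3) is not satisfied (T AND F).
So Overall is not satisfied (F OR F OR F).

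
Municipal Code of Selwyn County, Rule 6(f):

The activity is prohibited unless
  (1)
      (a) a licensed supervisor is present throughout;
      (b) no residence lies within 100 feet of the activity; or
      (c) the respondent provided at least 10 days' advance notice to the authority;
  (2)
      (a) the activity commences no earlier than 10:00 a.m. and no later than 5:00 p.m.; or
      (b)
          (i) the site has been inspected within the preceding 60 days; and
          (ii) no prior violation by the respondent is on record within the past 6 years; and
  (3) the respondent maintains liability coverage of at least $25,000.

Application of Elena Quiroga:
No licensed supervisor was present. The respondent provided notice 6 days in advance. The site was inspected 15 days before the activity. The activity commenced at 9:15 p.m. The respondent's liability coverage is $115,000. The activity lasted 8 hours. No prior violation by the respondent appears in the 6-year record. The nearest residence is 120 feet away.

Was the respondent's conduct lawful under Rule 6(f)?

Yes — lawful.

(a) supervisor present — not satisfied.
(b) no residence in 100 ft — met.
(c) ≥10 days' notice — not satisfied.
So (1) is satisfied (F OR T OR F).
(a) start within hours — not met.
(i) site inspected — met.
(ii) no prior violation — holds.
(b): T AND T → true.
So (2) is satisfied (F OR T).
(3) coverage ≥ $25,000 — holds.
Overall: T AND T AND T → true.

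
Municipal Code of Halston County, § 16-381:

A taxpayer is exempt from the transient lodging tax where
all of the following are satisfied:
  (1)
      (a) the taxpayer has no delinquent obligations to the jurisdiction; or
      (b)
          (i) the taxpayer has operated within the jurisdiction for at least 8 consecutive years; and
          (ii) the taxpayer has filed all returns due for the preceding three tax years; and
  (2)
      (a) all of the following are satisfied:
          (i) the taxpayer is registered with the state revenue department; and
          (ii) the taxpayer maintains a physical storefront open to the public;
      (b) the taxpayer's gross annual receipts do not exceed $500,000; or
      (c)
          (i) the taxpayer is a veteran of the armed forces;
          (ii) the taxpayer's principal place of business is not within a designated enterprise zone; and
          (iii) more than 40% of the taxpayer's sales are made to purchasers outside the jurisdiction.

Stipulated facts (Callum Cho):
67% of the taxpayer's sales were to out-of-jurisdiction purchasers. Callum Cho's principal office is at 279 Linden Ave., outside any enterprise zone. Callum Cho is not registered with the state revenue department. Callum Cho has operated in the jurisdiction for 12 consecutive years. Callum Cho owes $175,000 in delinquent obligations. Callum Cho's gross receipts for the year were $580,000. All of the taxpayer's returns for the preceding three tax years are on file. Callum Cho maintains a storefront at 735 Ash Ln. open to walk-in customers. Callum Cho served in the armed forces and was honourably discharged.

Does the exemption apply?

Yes — exempt.

(a) no delinquency — not met.
(i) ≥ 8 yrs in jurisdiction — met.
(ii) returns current — holds.
(b): T AND T → true.
So (1) is satisfied (F OR T).
(i) state-registered — fails.
(ii) has storefront — met.
(a) = F AND T = false.
(b) receipts ≤ $500,000 — not satisfied.
(i) veteran — satisfied.
(ii) not (in enterprise zone) — satisfied.
(iii) >40% out-of-jur. sales — holds.
So (c) is satisfied (T AND T AND T).
(2) = F OR F OR T = true.
So Overall is satisfied (T AND T).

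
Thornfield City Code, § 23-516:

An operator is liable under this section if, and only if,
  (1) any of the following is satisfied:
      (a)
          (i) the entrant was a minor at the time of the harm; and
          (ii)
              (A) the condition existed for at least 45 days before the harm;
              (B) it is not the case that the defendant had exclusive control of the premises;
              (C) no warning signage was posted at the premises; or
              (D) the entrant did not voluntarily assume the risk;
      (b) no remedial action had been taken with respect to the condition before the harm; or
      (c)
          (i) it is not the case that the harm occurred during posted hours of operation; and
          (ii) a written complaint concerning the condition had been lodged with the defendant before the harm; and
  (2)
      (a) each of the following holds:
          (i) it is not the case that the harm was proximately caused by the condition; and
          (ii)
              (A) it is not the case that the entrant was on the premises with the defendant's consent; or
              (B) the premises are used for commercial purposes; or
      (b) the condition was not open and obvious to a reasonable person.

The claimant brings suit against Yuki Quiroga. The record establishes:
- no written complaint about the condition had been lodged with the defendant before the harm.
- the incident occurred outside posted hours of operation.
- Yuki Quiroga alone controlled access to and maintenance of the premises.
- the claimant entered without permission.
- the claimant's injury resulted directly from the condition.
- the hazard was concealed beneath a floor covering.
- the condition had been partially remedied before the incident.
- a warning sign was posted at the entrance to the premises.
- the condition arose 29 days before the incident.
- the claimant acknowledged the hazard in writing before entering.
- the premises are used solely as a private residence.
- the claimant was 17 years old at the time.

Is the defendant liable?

(i) entrant a minor — met.
(A) condition ≥45 days old — not satisfied.
(B) not (exclusive control) — not satisfied.
(C) no signage posted — not satisfied.
(D) no assumed risk — not met.
(ii): F OR F OR F OR F → false.
(a): T AND F → false.
(b) no remedial action — not satisfied.
(i) not (during posted hours) — satisfied.
(ii) complaint lodged — not satisfied.
So (c) is not satisfied (T AND F).
So (1) is not satisfied (F OR F OR F).
(i) not (proximate cause) — fails.
(A) not (consent to enter) — satisfied.
(B) commercial use — not met.
(ii) = T OR F = true.
(a): F AND T → false.
(b) not open/obvious — met.
(2) = F OR T = true.
So Overall is not satisfied (F AND T).

No — not liable.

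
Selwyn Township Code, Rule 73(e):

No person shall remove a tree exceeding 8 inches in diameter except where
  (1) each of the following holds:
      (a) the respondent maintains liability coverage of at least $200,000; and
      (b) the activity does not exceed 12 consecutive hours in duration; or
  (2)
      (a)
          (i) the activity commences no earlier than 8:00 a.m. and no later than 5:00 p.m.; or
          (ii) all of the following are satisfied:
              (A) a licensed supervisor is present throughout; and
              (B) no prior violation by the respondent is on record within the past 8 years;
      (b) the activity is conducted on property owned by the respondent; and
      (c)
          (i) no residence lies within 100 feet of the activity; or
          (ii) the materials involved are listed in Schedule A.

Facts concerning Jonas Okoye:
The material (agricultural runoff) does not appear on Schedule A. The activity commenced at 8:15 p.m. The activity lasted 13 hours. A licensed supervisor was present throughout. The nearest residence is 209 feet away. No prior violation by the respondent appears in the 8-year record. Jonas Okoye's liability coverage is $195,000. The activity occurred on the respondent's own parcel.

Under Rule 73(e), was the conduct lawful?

Yes — lawful.

(a) coverage ≥ $200,000 — not satisfied.
(b) ≤ 12 hrs duration — not satisfied.
(1): F AND F → false.
(i) start within hours — fails.
(A) supervisor present — satisfied.
(B) no prior violation — satisfied.
(ii) = T AND T = true.
So (a) is satisfied (F OR T).
(b) own property — met.
(i) no residence in 100 ft — holds.
(ii) Schedule A material — not satisfied.
(c) = T OR F = true.
(2): T AND T AND T → true.
Overall = F OR T = true.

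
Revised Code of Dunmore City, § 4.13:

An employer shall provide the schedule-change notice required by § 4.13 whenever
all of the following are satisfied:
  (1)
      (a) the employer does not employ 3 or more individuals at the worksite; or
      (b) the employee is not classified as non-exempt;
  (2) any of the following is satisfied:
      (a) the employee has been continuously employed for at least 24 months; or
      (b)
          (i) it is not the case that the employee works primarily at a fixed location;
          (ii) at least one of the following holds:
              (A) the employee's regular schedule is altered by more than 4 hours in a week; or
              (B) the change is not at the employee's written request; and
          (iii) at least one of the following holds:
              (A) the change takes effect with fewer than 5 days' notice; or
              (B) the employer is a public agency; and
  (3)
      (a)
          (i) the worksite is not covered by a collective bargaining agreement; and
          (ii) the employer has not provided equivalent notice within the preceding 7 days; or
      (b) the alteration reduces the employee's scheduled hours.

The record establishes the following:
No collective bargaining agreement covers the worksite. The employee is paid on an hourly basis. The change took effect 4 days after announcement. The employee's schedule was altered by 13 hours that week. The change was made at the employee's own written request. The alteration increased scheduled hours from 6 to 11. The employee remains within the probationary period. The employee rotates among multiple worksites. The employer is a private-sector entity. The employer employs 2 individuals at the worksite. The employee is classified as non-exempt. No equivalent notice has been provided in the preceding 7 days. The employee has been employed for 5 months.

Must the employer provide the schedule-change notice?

Yes — required.

(a) not (≥ 3 at site) — holds.
(b) not (non-exempt) — not satisfied.
So (1) is satisfied (T OR F).
(a) tenure ≥ 24 mo. — not satisfied.
(i) not (fixed location) — satisfied.
(A) schedule shift > 4h — holds.
(B) not employee-requested — not satisfied.
(ii): T OR F → true.
(A) < 5 days' notice — satisfied.
(B) public agency — not met.
(iii) = T OR F = true.
So (b) is satisfied (T AND T AND T).
(2): F OR T → true.
(i) no CBA — met.
(ii) no recent notice — met.
(a): T AND T → true.
(b) hours reduced — fails.
(3): T OR F → true.
Overall: T AND T AND T → true.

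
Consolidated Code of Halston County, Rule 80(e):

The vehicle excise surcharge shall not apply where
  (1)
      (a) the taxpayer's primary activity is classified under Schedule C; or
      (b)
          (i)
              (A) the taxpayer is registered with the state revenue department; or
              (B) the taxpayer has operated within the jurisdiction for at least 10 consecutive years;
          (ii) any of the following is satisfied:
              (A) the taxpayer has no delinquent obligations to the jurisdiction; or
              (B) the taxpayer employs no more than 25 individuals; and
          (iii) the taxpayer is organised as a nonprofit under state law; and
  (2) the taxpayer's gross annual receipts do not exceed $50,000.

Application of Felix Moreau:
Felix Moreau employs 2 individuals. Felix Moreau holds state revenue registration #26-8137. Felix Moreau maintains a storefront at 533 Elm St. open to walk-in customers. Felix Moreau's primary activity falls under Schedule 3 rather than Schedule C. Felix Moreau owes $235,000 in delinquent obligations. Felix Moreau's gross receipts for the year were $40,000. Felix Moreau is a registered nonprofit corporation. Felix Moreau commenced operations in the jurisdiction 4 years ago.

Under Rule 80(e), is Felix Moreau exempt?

Yes — exempt.

(a) Schedule C activity — not met.
(A) state-registered — satisfied.
(B) ≥ 10 yrs in jurisdiction — fails.
So (i) is satisfied (T OR F).
(A) no delinquency — fails.
(B) ≤ 25 employees — holds.
(ii): F OR T → true.
(iii) nonprofit — holds.
So (b) is satisfied (T AND T AND T).
(1): F OR T → true.
(2) receipts ≤ $50,000 — holds.
Overall = T AND T = true.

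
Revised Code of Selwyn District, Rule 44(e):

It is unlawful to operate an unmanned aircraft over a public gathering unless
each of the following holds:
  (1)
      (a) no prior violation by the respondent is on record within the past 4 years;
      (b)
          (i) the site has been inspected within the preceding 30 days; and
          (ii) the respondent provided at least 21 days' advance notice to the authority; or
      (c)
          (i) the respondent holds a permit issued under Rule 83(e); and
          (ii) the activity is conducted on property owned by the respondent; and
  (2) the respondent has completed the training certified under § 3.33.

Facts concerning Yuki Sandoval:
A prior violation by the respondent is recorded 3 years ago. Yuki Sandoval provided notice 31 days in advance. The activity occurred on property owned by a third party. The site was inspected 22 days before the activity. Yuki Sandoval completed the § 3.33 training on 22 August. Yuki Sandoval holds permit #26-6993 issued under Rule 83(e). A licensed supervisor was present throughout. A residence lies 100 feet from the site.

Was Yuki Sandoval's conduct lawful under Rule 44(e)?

(a) no prior violation — not met.
(i) site inspected — met.
(ii) ≥21 days' notice — met.
(b) = T AND T = true.
(i) holds permit — satisfied.
(ii) own property — fails.
So (c) is not satisfied (T AND F).
(1): F OR T OR F → true.
(2) training certified — satisfied.
So Overall is satisfied (T AND T).

Yes — lawful.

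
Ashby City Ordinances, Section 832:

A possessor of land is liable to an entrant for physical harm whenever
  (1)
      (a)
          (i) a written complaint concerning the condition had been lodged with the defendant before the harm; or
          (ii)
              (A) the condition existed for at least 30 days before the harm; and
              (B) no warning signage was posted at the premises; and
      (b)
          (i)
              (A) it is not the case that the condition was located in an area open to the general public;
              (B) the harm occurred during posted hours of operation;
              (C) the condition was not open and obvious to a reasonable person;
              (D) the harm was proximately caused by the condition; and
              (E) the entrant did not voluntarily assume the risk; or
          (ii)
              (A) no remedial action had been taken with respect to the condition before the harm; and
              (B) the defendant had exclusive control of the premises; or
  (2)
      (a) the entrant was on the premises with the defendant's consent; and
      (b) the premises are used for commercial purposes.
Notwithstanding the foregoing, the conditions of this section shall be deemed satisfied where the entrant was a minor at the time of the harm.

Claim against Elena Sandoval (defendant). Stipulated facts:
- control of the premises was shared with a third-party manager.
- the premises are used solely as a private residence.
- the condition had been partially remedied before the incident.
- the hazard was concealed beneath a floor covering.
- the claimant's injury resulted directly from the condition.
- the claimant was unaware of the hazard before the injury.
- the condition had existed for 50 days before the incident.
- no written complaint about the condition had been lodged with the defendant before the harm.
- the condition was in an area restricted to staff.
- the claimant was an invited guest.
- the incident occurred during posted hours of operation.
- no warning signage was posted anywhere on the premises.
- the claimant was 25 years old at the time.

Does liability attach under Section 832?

Yes — liable.

(i) complaint lodged — not satisfied.
(A) condition ≥30 days old — met.
(B) no signage posted — holds.
(ii) = T AND T = true.
(a) = F OR T = true.
(A) not (public area) — satisfied.
(B) during posted hours — holds.
(C) not open/obvious — holds.
(D) proximate cause — met.
(E) no assumed risk — met.
So (i) is satisfied (T AND T AND T AND T AND T).
(A) no remedial action — fails.
(B) exclusive control — not satisfied.
(ii) = F AND F = false.
So (b) is satisfied (T OR F).
So (1) is satisfied (T AND T).
(a) consent to enter — satisfied.
(b) commercial use — not satisfied.
(2): T AND F → false.
Overall = T OR F = true.
Exception (entrant a minor) — not satisfied.
Result: main true OR exception false → true.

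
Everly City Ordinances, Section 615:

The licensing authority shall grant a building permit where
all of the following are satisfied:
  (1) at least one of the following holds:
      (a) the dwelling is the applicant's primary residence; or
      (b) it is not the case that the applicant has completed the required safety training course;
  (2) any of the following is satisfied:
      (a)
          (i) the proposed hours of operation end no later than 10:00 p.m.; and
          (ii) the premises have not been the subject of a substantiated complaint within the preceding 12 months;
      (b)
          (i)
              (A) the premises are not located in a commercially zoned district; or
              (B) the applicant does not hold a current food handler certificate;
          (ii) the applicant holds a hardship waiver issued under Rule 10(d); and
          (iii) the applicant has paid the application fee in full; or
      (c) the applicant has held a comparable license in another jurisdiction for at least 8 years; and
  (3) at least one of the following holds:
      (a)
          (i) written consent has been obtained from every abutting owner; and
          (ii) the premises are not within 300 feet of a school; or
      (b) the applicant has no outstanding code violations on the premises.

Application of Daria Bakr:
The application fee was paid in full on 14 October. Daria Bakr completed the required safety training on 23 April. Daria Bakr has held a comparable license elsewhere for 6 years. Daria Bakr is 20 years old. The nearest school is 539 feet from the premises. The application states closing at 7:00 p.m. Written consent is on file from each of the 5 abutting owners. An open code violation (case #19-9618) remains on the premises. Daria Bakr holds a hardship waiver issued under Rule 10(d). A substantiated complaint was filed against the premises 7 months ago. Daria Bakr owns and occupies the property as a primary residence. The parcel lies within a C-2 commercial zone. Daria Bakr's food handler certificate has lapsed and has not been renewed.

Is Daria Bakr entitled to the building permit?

(a) primary residence — holds.
(b) not (safety training) — not met.
(1) = T OR F = true.
(i) closes by 10 p.m. — holds.
(ii) no complaint in 12 mo. — not met.
(a) = T AND F = false.
(A) not (commercially zoned) — not satisfied.
(B) not (food handler cert.) — met.
(i): F OR T → true.
(ii) hardship waiver — holds.
(iii) fee paid — holds.
(b): T AND T AND T → true.
(c) prior license ≥ 8 yr — not satisfied.
So (2) is satisfied (F OR T OR F).
(i) all abutters consent — satisfied.
(ii) ≥300 ft from school — satisfied.
(a) = T AND T = true.
(b) no code violations — not satisfied.
So (3) is satisfied (T OR F).
So Overall is satisfied (T AND T AND T).

Yes — granted.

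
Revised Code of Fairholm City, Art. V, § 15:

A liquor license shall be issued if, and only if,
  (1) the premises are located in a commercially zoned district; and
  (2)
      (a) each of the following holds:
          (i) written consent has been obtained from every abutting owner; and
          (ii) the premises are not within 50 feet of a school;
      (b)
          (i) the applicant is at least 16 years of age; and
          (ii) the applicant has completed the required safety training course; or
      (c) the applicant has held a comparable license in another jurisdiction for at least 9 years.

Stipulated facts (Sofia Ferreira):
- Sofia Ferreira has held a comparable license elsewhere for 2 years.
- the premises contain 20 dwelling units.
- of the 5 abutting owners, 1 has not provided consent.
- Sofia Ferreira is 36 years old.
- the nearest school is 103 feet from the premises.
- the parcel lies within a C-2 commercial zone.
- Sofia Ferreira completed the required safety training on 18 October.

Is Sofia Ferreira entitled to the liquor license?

Yes — granted.

(1) commercially zoned — satisfied.
(i) all abutters consent — not satisfied.
(ii) ≥50 ft from school — holds.
So (a) is not satisfied (F AND T).
(i) age ≥ 16 — holds.
(ii) safety training — holds.
So (b) is satisfied (T AND T).
(c) prior license ≥ 9 yr — not satisfied.
(2): F OR T OR F → true.
Overall = T AND T = true.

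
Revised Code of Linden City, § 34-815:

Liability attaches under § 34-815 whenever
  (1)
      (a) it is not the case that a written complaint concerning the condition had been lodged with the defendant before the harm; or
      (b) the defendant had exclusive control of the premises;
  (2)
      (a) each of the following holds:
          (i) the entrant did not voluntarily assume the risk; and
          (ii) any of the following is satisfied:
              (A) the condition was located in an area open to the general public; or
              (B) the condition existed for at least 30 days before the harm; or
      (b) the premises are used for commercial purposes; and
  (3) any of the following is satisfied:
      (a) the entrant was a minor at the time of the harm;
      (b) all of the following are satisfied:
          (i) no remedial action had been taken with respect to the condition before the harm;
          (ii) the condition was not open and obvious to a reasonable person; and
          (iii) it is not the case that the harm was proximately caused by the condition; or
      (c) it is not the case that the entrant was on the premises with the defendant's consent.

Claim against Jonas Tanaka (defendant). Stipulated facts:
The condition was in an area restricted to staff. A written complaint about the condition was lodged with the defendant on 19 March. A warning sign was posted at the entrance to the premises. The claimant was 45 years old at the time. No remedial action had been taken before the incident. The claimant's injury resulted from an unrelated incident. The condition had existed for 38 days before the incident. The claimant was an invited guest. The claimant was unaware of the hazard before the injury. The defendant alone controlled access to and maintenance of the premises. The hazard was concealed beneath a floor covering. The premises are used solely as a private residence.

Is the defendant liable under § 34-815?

Yes — liable.

(a) not (complaint lodged) — fails.
(b) exclusive control — satisfied.
(1) = F OR T = true.
(i) no assumed risk — met.
(A) public area — not satisfied.
(B) condition ≥30 days old — met.
(ii) = F OR T = true.
(a) = T AND T = true.
(b) commercial use — not satisfied.
(2): T OR F → true.
(a) entrant a minor — fails.
(i) no remedial action — holds.
(ii) not open/obvious — holds.
(iii) not (proximate cause) — satisfied.
(b) = T AND T AND T = true.
(c) not (consent to enter) — not met.
So (3) is satisfied (F OR T OR F).
So Overall is satisfied (T AND T AND T).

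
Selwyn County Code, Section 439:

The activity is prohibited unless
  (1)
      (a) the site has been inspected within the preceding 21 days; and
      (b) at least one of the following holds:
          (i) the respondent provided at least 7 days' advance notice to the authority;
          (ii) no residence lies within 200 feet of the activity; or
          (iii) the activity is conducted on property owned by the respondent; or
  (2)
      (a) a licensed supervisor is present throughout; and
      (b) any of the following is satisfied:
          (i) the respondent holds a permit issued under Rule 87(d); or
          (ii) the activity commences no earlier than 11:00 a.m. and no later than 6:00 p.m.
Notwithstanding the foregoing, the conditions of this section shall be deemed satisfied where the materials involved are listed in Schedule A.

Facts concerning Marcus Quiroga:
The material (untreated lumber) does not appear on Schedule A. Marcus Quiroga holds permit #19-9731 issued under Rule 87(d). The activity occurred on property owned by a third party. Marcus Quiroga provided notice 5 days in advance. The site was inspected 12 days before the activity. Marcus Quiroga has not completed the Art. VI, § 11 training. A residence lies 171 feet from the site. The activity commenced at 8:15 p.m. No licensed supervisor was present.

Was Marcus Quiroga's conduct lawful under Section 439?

No — unlawful.

(a) site inspected — satisfied.
(i) ≥7 days' notice — fails.
(ii) no residence in 200 ft — not satisfied.
(iii) own property — not satisfied.
(b) = F OR F OR F = false.
(1) = T AND F = false.
(a) supervisor present — fails.
(i) holds permit — holds.
(ii) start within hours — not met.
(b): T OR F → true.
So (2) is not satisfied (F AND T).
So Overall is not satisfied (F OR F).
Exception (Schedule A material) — not satisfied.
Result: main false OR exception false → false.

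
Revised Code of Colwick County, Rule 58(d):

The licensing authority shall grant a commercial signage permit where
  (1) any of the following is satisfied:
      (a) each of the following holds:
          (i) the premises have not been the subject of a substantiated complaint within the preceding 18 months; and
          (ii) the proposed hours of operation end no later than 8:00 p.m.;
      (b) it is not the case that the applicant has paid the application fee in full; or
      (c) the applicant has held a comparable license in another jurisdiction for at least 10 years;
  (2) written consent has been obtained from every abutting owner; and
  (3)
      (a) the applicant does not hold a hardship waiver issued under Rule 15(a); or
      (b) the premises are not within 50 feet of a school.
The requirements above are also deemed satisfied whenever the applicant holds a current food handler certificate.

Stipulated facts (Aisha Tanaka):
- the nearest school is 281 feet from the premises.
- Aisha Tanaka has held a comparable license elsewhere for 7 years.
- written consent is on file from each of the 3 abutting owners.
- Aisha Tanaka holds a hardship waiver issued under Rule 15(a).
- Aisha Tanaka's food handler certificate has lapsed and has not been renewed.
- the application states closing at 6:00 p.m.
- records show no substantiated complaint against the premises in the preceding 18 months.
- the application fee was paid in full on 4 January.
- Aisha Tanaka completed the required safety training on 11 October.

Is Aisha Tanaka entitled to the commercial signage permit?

Yes — granted.

(i) no complaint in 18 mo. — met.
(ii) closes by 8 p.m. — holds.
(a): T AND T → true.
(b) not (fee paid) — fails.
(c) prior license ≥ 10 yr — not satisfied.
So (1) is satisfied (T OR F OR F).
(2) all abutters consent — satisfied.
(a) not (hardship waiver) — fails.
(b) ≥50 ft from school — met.
(3): F OR T → true.
So Overall is satisfied (T AND T AND T).
Exception (food handler cert.) — not satisfied.
Result: main true OR exception false → true.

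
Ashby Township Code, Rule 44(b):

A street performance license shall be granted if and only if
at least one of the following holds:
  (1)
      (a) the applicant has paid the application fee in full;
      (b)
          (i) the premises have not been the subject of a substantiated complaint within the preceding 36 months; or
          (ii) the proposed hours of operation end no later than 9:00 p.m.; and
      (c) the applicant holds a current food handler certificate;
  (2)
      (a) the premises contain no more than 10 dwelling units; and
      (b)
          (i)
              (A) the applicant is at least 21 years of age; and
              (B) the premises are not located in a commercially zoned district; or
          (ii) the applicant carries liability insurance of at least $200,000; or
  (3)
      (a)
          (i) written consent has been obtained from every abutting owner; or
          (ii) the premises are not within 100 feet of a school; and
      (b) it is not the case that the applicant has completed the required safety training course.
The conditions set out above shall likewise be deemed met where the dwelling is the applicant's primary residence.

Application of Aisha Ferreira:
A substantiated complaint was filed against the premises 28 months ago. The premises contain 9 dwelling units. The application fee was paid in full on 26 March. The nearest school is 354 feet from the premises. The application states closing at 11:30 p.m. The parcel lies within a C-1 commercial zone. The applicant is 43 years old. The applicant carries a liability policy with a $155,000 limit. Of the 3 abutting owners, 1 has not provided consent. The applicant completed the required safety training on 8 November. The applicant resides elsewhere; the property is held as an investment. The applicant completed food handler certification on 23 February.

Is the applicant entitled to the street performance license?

(a) fee paid — met.
(i) no complaint in 36 mo. — fails.
(ii) closes by 9 p.m. — not met.
(b) = F OR F = false.
(c) food handler cert. — holds.
(1) = T AND F AND T = false.
(a) ≤ 10 units — holds.
(A) age ≥ 21 — met.
(B) not (commercially zoned) — fails.
(i): T AND F → false.
(ii) insurance ≥ $200,000 — not met.
(b): F OR F → false.
(2) = T AND F = false.
(i) all abutters consent — fails.
(ii) ≥100 ft from school — satisfied.
So (a) is satisfied (F OR T).
(b) not (safety training) — not met.
(3) = T AND F = false.
Overall: F OR F OR F → false.
Exception (primary residence) — not satisfied.
Result: main false OR exception false → false.

No — denied.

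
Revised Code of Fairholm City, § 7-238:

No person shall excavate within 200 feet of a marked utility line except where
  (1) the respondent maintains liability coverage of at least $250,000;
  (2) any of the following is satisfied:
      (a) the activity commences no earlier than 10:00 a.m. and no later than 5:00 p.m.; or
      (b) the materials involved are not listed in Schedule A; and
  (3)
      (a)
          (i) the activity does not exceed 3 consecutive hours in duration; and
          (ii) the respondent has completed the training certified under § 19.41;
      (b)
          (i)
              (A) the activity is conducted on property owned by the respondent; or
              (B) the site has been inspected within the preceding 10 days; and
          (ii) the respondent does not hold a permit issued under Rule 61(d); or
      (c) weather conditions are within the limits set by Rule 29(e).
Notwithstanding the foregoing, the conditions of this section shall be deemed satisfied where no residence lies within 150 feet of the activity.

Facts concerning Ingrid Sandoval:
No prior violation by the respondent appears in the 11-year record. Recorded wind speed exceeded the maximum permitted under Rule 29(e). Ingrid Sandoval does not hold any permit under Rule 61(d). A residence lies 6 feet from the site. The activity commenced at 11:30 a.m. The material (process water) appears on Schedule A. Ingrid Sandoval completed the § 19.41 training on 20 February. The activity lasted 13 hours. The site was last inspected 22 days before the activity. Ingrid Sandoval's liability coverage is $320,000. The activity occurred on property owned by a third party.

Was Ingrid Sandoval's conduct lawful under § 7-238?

No — unlawful.

(1) coverage ≥ $250,000 — met.
(a) start within hours — met.
(b) not (Schedule A material) — fails.
(2) = T OR F = true.
(i) ≤ 3 hrs duration — fails.
(ii) training certified — holds.
So (a) is not satisfied (F AND T).
(A) own property — not met.
(B) site inspected — not satisfied.
So (i) is not satisfied (F OR F).
(ii) not (holds permit) — met.
So (b) is not satisfied (F AND T).
(c) weather ok — not met.
(3): F OR F OR F → false.
Overall = T AND T AND F = false.
Exception (no residence in 150 ft) — not satisfied.
Result: main false OR exception false → false.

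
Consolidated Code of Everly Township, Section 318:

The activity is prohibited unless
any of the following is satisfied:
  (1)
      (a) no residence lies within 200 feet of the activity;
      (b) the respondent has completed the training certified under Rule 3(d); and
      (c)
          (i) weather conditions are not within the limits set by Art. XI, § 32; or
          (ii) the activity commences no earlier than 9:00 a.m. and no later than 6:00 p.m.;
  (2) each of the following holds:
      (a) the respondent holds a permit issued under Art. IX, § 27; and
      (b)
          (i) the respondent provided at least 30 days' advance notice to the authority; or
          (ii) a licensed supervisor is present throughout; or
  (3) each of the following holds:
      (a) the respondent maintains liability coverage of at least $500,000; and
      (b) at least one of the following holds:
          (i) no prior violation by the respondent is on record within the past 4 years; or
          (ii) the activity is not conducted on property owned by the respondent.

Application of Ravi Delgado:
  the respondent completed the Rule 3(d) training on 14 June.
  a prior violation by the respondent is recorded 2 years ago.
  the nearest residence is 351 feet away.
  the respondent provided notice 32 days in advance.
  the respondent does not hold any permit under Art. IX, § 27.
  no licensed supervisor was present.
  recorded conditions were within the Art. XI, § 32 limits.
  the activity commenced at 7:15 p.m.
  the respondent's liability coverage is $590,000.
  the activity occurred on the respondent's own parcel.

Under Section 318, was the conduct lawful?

No — unlawful.

(a) no residence in 200 ft — met.
(b) training certified — holds.
(i) not (weather ok) — not met.
(ii) start within hours — not met.
(c): F OR F → false.
(1) = T AND T AND F = false.
(a) holds permit — not met.
(i) ≥30 days' notice — met.
(ii) supervisor present — not met.
(b): T OR F → true.
(2): F AND T → false.
(a) coverage ≥ $500,000 — met.
(i) no prior violation — not satisfied.
(ii) not (own property) — not met.
(b) = F OR F = false.
(3) = T AND F = false.
Overall = F OR F OR F = false.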